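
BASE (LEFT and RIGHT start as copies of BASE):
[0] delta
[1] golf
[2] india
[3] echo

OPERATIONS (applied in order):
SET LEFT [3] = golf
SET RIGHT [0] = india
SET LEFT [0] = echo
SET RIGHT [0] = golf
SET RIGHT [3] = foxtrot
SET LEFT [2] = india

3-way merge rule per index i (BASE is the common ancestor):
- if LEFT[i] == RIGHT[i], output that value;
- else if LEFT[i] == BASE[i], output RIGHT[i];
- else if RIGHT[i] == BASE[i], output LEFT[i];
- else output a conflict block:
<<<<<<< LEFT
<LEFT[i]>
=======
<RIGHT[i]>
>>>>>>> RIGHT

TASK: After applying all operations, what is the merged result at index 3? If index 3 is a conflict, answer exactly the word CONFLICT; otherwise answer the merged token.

Final LEFT:  [echo, golf, india, golf]
Final RIGHT: [golf, golf, india, foxtrot]
i=0: BASE=delta L=echo R=golf all differ -> CONFLICT
i=1: L=golf R=golf -> agree -> golf
i=2: L=india R=india -> agree -> india
i=3: BASE=echo L=golf R=foxtrot all differ -> CONFLICT
Index 3 -> CONFLICT

Answer: CONFLICT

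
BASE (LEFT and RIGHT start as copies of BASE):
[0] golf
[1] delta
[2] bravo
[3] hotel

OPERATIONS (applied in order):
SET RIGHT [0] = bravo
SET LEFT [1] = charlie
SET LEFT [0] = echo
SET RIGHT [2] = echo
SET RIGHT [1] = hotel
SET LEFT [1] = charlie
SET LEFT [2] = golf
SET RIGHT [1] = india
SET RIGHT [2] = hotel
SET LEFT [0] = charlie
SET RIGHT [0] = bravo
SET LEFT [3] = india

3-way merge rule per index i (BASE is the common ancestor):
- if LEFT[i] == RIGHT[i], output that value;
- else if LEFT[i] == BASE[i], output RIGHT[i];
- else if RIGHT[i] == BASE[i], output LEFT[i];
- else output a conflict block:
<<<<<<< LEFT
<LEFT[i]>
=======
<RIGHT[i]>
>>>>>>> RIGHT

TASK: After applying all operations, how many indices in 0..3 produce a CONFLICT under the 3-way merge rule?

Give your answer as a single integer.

Answer: 3

Derivation:
Final LEFT:  [charlie, charlie, golf, india]
Final RIGHT: [bravo, india, hotel, hotel]
i=0: BASE=golf L=charlie R=bravo all differ -> CONFLICT
i=1: BASE=delta L=charlie R=india all differ -> CONFLICT
i=2: BASE=bravo L=golf R=hotel all differ -> CONFLICT
i=3: L=india, R=hotel=BASE -> take LEFT -> india
Conflict count: 3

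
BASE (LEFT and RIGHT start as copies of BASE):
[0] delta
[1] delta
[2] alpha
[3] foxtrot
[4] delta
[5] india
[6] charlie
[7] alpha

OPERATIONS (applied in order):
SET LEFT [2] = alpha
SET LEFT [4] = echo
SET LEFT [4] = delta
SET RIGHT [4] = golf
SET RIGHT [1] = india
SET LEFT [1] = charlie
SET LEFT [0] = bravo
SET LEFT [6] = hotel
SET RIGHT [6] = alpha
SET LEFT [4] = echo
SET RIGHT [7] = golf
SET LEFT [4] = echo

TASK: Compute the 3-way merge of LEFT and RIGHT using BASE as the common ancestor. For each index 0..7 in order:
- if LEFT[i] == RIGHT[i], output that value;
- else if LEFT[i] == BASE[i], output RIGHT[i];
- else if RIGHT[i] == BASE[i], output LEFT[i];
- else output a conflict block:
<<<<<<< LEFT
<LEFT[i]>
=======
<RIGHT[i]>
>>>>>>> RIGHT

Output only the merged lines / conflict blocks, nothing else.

Answer: bravo
<<<<<<< LEFT
charlie
=======
india
>>>>>>> RIGHT
alpha
foxtrot
<<<<<<< LEFT
echo
=======
golf
>>>>>>> RIGHT
india
<<<<<<< LEFT
hotel
=======
alpha
>>>>>>> RIGHT
golf

Derivation:
Final LEFT:  [bravo, charlie, alpha, foxtrot, echo, india, hotel, alpha]
Final RIGHT: [delta, india, alpha, foxtrot, golf, india, alpha, golf]
i=0: L=bravo, R=delta=BASE -> take LEFT -> bravo
i=1: BASE=delta L=charlie R=india all differ -> CONFLICT
i=2: L=alpha R=alpha -> agree -> alpha
i=3: L=foxtrot R=foxtrot -> agree -> foxtrot
i=4: BASE=delta L=echo R=golf all differ -> CONFLICT
i=5: L=india R=india -> agree -> india
i=6: BASE=charlie L=hotel R=alpha all differ -> CONFLICT
i=7: L=alpha=BASE, R=golf -> take RIGHT -> golf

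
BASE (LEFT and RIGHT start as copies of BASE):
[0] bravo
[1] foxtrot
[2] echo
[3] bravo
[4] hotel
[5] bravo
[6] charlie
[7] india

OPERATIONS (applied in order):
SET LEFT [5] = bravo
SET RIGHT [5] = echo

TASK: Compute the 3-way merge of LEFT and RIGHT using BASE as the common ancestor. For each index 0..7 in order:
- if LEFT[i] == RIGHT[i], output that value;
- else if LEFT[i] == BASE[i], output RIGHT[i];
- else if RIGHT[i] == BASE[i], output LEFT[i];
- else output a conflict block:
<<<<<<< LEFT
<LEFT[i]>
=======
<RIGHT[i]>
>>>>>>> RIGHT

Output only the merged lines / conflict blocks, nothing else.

Final LEFT:  [bravo, foxtrot, echo, bravo, hotel, bravo, charlie, india]
Final RIGHT: [bravo, foxtrot, echo, bravo, hotel, echo, charlie, india]
i=0: L=bravo R=bravo -> agree -> bravo
i=1: L=foxtrot R=foxtrot -> agree -> foxtrot
i=2: L=echo R=echo -> agree -> echo
i=3: L=bravo R=bravo -> agree -> bravo
i=4: L=hotel R=hotel -> agree -> hotel
i=5: L=bravo=BASE, R=echo -> take RIGHT -> echo
i=6: L=charlie R=charlie -> agree -> charlie
i=7: L=india R=india -> agree -> india

Answer: bravo
foxtrot
echo
bravo
hotel
echo
charlie
india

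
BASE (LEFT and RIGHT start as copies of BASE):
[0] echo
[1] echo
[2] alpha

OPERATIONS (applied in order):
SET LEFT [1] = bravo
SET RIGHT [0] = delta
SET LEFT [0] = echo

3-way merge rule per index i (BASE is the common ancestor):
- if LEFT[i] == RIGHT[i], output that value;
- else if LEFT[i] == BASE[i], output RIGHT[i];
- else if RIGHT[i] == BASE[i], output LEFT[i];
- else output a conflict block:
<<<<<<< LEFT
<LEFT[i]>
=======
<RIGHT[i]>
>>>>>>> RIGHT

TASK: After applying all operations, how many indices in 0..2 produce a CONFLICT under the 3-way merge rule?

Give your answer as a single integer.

Final LEFT:  [echo, bravo, alpha]
Final RIGHT: [delta, echo, alpha]
i=0: L=echo=BASE, R=delta -> take RIGHT -> delta
i=1: L=bravo, R=echo=BASE -> take LEFT -> bravo
i=2: L=alpha R=alpha -> agree -> alpha
Conflict count: 0

Answer: 0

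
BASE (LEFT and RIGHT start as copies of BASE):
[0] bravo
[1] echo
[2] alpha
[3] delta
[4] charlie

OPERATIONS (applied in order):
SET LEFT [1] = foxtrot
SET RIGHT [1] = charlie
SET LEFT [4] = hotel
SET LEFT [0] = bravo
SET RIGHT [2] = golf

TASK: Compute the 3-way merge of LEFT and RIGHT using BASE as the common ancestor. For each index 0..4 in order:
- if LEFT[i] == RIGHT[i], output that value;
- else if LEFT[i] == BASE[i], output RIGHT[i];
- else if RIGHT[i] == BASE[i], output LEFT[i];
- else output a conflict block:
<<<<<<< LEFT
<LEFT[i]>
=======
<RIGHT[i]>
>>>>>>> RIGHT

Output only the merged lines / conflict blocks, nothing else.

Final LEFT:  [bravo, foxtrot, alpha, delta, hotel]
Final RIGHT: [bravo, charlie, golf, delta, charlie]
i=0: L=bravo R=bravo -> agree -> bravo
i=1: BASE=echo L=foxtrot R=charlie all differ -> CONFLICT
i=2: L=alpha=BASE, R=golf -> take RIGHT -> golf
i=3: L=delta R=delta -> agree -> delta
i=4: L=hotel, R=charlie=BASE -> take LEFT -> hotel

Answer: bravo
<<<<<<< LEFT
foxtrot
=======
charlie
>>>>>>> RIGHT
golf
delta
hotel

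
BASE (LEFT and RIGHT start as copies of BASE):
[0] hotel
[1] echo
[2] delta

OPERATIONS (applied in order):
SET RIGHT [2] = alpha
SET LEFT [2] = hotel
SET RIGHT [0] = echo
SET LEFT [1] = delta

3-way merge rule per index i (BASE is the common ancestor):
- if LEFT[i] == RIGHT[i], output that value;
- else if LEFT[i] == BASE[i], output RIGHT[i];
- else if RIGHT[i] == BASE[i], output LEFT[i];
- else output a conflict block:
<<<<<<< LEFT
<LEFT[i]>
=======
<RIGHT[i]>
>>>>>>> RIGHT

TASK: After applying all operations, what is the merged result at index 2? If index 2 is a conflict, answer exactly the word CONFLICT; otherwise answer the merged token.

Answer: CONFLICT

Derivation:
Final LEFT:  [hotel, delta, hotel]
Final RIGHT: [echo, echo, alpha]
i=0: L=hotel=BASE, R=echo -> take RIGHT -> echo
i=1: L=delta, R=echo=BASE -> take LEFT -> delta
i=2: BASE=delta L=hotel R=alpha all differ -> CONFLICT
Index 2 -> CONFLICT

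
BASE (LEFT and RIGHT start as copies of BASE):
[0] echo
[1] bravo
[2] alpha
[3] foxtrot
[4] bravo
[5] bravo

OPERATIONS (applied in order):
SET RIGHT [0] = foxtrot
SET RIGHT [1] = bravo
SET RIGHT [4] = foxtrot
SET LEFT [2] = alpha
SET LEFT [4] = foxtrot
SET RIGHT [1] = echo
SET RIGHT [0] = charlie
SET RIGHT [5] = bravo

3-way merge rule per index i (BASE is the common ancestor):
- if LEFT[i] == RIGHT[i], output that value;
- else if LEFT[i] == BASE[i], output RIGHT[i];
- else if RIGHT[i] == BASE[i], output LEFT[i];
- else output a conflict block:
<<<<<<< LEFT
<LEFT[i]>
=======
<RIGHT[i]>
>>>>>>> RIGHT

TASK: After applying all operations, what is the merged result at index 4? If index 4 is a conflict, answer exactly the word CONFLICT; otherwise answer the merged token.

Final LEFT:  [echo, bravo, alpha, foxtrot, foxtrot, bravo]
Final RIGHT: [charlie, echo, alpha, foxtrot, foxtrot, bravo]
i=0: L=echo=BASE, R=charlie -> take RIGHT -> charlie
i=1: L=bravo=BASE, R=echo -> take RIGHT -> echo
i=2: L=alpha R=alpha -> agree -> alpha
i=3: L=foxtrot R=foxtrot -> agree -> foxtrot
i=4: L=foxtrot R=foxtrot -> agree -> foxtrot
i=5: L=bravo R=bravo -> agree -> bravo
Index 4 -> foxtrot

Answer: foxtrot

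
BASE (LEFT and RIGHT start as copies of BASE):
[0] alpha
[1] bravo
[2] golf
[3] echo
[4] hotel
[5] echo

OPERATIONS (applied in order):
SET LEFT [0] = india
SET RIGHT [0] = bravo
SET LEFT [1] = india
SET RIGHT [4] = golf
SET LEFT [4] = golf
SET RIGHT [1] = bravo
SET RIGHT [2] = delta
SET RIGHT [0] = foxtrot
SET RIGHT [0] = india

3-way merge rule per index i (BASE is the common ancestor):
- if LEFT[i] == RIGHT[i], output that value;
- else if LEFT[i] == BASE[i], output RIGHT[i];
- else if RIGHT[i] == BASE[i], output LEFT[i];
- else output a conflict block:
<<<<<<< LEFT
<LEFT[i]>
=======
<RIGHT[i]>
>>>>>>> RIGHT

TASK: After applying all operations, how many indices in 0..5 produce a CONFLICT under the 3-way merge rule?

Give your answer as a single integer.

Final LEFT:  [india, india, golf, echo, golf, echo]
Final RIGHT: [india, bravo, delta, echo, golf, echo]
i=0: L=india R=india -> agree -> india
i=1: L=india, R=bravo=BASE -> take LEFT -> india
i=2: L=golf=BASE, R=delta -> take RIGHT -> delta
i=3: L=echo R=echo -> agree -> echo
i=4: L=golf R=golf -> agree -> golf
i=5: L=echo R=echo -> agree -> echo
Conflict count: 0

Answer: 0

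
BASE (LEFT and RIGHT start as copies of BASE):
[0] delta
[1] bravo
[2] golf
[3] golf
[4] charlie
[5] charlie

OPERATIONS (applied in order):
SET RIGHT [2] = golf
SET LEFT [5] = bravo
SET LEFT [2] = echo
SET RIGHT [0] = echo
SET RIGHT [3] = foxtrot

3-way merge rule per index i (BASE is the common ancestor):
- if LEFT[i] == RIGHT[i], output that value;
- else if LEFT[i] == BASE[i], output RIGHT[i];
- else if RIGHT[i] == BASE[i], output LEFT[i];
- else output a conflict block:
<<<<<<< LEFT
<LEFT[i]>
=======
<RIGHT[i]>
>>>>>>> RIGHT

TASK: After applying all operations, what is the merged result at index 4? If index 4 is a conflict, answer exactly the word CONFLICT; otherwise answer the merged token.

Final LEFT:  [delta, bravo, echo, golf, charlie, bravo]
Final RIGHT: [echo, bravo, golf, foxtrot, charlie, charlie]
i=0: L=delta=BASE, R=echo -> take RIGHT -> echo
i=1: L=bravo R=bravo -> agree -> bravo
i=2: L=echo, R=golf=BASE -> take LEFT -> echo
i=3: L=golf=BASE, R=foxtrot -> take RIGHT -> foxtrot
i=4: L=charlie R=charlie -> agree -> charlie
i=5: L=bravo, R=charlie=BASE -> take LEFT -> bravo
Index 4 -> charlie

Answer: charlie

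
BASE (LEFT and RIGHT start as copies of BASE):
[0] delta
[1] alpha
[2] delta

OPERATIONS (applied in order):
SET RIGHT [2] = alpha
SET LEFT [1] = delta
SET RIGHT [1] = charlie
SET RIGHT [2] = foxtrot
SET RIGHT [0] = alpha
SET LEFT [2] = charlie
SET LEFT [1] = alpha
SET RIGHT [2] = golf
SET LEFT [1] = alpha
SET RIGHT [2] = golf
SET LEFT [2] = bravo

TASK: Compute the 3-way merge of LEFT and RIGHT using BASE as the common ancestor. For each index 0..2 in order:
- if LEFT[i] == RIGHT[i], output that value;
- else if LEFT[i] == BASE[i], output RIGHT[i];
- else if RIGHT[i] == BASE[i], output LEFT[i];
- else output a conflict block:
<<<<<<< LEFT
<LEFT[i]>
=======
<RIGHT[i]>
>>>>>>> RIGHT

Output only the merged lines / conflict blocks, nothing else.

Final LEFT:  [delta, alpha, bravo]
Final RIGHT: [alpha, charlie, golf]
i=0: L=delta=BASE, R=alpha -> take RIGHT -> alpha
i=1: L=alpha=BASE, R=charlie -> take RIGHT -> charlie
i=2: BASE=delta L=bravo R=golf all differ -> CONFLICT

Answer: alpha
charlie
<<<<<<< LEFT
bravo
=======
golf
>>>>>>> RIGHT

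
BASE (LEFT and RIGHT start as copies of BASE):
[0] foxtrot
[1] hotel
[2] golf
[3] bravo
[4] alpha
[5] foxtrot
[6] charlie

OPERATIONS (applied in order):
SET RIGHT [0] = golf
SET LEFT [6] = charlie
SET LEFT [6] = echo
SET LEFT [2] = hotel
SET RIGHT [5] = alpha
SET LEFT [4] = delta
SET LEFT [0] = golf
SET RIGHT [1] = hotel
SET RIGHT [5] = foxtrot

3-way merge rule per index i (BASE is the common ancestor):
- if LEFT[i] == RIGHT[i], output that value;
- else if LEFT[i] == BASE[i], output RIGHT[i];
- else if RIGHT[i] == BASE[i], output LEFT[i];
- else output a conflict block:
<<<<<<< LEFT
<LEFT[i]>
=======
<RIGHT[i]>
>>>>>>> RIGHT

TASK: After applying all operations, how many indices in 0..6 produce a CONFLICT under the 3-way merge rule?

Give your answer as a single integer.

Final LEFT:  [golf, hotel, hotel, bravo, delta, foxtrot, echo]
Final RIGHT: [golf, hotel, golf, bravo, alpha, foxtrot, charlie]
i=0: L=golf R=golf -> agree -> golf
i=1: L=hotel R=hotel -> agree -> hotel
i=2: L=hotel, R=golf=BASE -> take LEFT -> hotel
i=3: L=bravo R=bravo -> agree -> bravo
i=4: L=delta, R=alpha=BASE -> take LEFT -> delta
i=5: L=foxtrot R=foxtrot -> agree -> foxtrot
i=6: L=echo, R=charlie=BASE -> take LEFT -> echo
Conflict count: 0

Answer: 0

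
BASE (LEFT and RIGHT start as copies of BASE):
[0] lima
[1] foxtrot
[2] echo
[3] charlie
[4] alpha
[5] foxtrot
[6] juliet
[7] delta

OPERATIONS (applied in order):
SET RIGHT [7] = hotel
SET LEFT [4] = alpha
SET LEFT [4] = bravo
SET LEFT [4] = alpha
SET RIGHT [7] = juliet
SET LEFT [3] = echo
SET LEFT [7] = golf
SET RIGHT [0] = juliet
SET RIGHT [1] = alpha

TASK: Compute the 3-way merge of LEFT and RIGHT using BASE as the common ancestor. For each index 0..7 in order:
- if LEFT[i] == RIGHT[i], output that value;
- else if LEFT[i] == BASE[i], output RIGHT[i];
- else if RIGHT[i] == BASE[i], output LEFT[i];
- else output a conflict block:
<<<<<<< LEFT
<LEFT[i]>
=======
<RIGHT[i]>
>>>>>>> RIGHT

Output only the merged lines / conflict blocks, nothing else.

Final LEFT:  [lima, foxtrot, echo, echo, alpha, foxtrot, juliet, golf]
Final RIGHT: [juliet, alpha, echo, charlie, alpha, foxtrot, juliet, juliet]
i=0: L=lima=BASE, R=juliet -> take RIGHT -> juliet
i=1: L=foxtrot=BASE, R=alpha -> take RIGHT -> alpha
i=2: L=echo R=echo -> agree -> echo
i=3: L=echo, R=charlie=BASE -> take LEFT -> echo
i=4: L=alpha R=alpha -> agree -> alpha
i=5: L=foxtrot R=foxtrot -> agree -> foxtrot
i=6: L=juliet R=juliet -> agree -> juliet
i=7: BASE=delta L=golf R=juliet all differ -> CONFLICT

Answer: juliet
alpha
echo
echo
alpha
foxtrot
juliet
<<<<<<< LEFT
golf
=======
juliet
>>>>>>> RIGHT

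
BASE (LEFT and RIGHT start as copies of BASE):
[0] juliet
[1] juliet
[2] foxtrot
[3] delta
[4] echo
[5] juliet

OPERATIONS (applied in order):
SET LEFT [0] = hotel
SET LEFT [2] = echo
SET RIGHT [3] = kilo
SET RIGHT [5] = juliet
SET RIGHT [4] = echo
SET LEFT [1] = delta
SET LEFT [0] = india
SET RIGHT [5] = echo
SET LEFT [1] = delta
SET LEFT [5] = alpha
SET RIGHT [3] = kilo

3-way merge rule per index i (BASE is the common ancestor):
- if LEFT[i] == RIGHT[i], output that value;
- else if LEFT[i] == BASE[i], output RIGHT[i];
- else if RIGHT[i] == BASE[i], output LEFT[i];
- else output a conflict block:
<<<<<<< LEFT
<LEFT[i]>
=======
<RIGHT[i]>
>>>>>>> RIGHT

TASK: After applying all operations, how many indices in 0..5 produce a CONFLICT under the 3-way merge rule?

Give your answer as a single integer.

Answer: 1

Derivation:
Final LEFT:  [india, delta, echo, delta, echo, alpha]
Final RIGHT: [juliet, juliet, foxtrot, kilo, echo, echo]
i=0: L=india, R=juliet=BASE -> take LEFT -> india
i=1: L=delta, R=juliet=BASE -> take LEFT -> delta
i=2: L=echo, R=foxtrot=BASE -> take LEFT -> echo
i=3: L=delta=BASE, R=kilo -> take RIGHT -> kilo
i=4: L=echo R=echo -> agree -> echo
i=5: BASE=juliet L=alpha R=echo all differ -> CONFLICT
Conflict count: 1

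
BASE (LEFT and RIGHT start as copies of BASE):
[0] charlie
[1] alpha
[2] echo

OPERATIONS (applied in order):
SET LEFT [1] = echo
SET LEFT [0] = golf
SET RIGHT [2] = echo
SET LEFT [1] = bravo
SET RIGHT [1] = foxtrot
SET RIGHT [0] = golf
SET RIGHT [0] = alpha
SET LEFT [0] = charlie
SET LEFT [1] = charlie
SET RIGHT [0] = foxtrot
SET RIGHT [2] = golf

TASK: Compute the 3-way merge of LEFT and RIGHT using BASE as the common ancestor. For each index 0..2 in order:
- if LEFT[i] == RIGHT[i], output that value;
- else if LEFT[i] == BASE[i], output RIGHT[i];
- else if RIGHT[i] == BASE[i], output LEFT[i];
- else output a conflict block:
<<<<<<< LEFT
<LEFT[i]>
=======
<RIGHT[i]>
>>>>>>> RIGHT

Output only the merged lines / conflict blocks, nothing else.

Answer: foxtrot
<<<<<<< LEFT
charlie
=======
foxtrot
>>>>>>> RIGHT
golf

Derivation:
Final LEFT:  [charlie, charlie, echo]
Final RIGHT: [foxtrot, foxtrot, golf]
i=0: L=charlie=BASE, R=foxtrot -> take RIGHT -> foxtrot
i=1: BASE=alpha L=charlie R=foxtrot all differ -> CONFLICT
i=2: L=echo=BASE, R=golf -> take RIGHT -> golf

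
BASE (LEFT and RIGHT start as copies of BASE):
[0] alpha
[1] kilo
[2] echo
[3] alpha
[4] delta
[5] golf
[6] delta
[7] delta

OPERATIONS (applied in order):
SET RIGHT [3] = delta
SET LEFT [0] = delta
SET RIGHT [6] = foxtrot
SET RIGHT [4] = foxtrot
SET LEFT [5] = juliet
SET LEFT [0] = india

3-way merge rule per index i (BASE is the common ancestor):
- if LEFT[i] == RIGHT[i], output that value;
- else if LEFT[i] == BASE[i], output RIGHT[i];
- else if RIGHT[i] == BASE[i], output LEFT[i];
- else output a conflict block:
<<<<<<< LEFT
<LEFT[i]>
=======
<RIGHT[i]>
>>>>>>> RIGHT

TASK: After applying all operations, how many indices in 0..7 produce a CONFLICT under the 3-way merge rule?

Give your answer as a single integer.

Final LEFT:  [india, kilo, echo, alpha, delta, juliet, delta, delta]
Final RIGHT: [alpha, kilo, echo, delta, foxtrot, golf, foxtrot, delta]
i=0: L=india, R=alpha=BASE -> take LEFT -> india
i=1: L=kilo R=kilo -> agree -> kilo
i=2: L=echo R=echo -> agree -> echo
i=3: L=alpha=BASE, R=delta -> take RIGHT -> delta
i=4: L=delta=BASE, R=foxtrot -> take RIGHT -> foxtrot
i=5: L=juliet, R=golf=BASE -> take LEFT -> juliet
i=6: L=delta=BASE, R=foxtrot -> take RIGHT -> foxtrot
i=7: L=delta R=delta -> agree -> delta
Conflict count: 0

Answer: 0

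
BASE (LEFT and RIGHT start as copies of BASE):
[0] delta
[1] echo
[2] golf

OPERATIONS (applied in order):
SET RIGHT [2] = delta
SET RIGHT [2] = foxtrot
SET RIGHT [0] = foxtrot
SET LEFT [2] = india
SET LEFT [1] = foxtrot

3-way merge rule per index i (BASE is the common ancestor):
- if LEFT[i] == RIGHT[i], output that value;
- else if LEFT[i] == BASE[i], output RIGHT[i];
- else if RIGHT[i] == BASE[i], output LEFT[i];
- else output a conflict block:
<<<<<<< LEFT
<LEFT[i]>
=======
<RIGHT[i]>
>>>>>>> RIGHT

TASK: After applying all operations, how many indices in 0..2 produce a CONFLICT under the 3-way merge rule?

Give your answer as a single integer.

Answer: 1

Derivation:
Final LEFT:  [delta, foxtrot, india]
Final RIGHT: [foxtrot, echo, foxtrot]
i=0: L=delta=BASE, R=foxtrot -> take RIGHT -> foxtrot
i=1: L=foxtrot, R=echo=BASE -> take LEFT -> foxtrot
i=2: BASE=golf L=india R=foxtrot all differ -> CONFLICT
Conflict count: 1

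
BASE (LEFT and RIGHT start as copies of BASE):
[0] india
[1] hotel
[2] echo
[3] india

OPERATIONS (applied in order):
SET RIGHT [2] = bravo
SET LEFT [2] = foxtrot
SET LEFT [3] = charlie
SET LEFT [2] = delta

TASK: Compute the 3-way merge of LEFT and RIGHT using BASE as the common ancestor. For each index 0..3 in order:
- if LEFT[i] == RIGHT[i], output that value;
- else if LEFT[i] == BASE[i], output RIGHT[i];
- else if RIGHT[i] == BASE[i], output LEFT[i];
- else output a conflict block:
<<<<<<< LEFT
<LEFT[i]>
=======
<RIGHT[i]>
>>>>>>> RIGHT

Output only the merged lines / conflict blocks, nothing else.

Final LEFT:  [india, hotel, delta, charlie]
Final RIGHT: [india, hotel, bravo, india]
i=0: L=india R=india -> agree -> india
i=1: L=hotel R=hotel -> agree -> hotel
i=2: BASE=echo L=delta R=bravo all differ -> CONFLICT
i=3: L=charlie, R=india=BASE -> take LEFT -> charlie

Answer: india
hotel
<<<<<<< LEFT
delta
=======
bravo
>>>>>>> RIGHT
charlie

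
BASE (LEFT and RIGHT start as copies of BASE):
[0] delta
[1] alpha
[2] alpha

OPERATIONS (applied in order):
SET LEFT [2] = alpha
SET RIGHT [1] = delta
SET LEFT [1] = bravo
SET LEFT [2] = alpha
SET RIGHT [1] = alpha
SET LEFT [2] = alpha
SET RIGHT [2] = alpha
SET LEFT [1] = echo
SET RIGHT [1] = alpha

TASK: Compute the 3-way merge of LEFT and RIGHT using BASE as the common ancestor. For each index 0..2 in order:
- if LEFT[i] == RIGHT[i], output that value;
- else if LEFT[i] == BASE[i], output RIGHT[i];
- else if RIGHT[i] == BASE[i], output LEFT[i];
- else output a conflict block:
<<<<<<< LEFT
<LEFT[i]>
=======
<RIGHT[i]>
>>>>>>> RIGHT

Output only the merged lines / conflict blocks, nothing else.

Answer: delta
echo
alpha

Derivation:
Final LEFT:  [delta, echo, alpha]
Final RIGHT: [delta, alpha, alpha]
i=0: L=delta R=delta -> agree -> delta
i=1: L=echo, R=alpha=BASE -> take LEFT -> echo
i=2: L=alpha R=alpha -> agree -> alpha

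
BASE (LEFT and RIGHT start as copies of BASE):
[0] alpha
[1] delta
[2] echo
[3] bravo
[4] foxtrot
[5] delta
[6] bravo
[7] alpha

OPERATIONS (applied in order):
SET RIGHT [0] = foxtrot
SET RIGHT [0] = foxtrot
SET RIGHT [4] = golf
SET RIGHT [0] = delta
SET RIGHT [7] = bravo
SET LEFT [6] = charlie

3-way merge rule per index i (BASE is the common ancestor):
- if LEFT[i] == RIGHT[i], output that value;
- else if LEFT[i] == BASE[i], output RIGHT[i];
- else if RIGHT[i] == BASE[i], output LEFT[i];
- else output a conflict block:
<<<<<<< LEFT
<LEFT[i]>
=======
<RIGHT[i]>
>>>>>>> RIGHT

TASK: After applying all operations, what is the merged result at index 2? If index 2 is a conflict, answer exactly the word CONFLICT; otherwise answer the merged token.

Final LEFT:  [alpha, delta, echo, bravo, foxtrot, delta, charlie, alpha]
Final RIGHT: [delta, delta, echo, bravo, golf, delta, bravo, bravo]
i=0: L=alpha=BASE, R=delta -> take RIGHT -> delta
i=1: L=delta R=delta -> agree -> delta
i=2: L=echo R=echo -> agree -> echo
i=3: L=bravo R=bravo -> agree -> bravo
i=4: L=foxtrot=BASE, R=golf -> take RIGHT -> golf
i=5: L=delta R=delta -> agree -> delta
i=6: L=charlie, R=bravo=BASE -> take LEFT -> charlie
i=7: L=alpha=BASE, R=bravo -> take RIGHT -> bravo
Index 2 -> echo

Answer: echo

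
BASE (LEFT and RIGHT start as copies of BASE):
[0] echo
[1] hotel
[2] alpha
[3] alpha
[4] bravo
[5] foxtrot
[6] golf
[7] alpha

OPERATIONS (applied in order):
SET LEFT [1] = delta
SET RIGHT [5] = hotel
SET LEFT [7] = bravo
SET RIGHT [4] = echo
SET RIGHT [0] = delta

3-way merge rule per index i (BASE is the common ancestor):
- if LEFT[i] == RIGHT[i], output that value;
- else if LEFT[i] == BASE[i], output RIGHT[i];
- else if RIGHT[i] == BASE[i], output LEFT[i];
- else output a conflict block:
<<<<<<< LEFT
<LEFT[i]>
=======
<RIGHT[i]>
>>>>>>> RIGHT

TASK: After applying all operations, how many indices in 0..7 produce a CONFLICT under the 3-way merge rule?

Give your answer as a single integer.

Final LEFT:  [echo, delta, alpha, alpha, bravo, foxtrot, golf, bravo]
Final RIGHT: [delta, hotel, alpha, alpha, echo, hotel, golf, alpha]
i=0: L=echo=BASE, R=delta -> take RIGHT -> delta
i=1: L=delta, R=hotel=BASE -> take LEFT -> delta
i=2: L=alpha R=alpha -> agree -> alpha
i=3: L=alpha R=alpha -> agree -> alpha
i=4: L=bravo=BASE, R=echo -> take RIGHT -> echo
i=5: L=foxtrot=BASE, R=hotel -> take RIGHT -> hotel
i=6: L=golf R=golf -> agree -> golf
i=7: L=bravo, R=alpha=BASE -> take LEFT -> bravo
Conflict count: 0

Answer: 0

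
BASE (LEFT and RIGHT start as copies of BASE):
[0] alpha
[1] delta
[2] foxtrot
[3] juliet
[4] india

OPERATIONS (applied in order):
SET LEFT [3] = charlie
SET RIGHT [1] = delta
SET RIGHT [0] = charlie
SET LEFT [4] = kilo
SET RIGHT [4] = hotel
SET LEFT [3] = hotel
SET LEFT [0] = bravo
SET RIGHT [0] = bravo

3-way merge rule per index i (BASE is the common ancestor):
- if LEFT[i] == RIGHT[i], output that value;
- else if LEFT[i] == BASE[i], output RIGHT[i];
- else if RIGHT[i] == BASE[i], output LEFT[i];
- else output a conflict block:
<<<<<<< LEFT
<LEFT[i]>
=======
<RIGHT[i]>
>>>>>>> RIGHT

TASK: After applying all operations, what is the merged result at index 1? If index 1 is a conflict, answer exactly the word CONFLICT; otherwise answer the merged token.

Answer: delta

Derivation:
Final LEFT:  [bravo, delta, foxtrot, hotel, kilo]
Final RIGHT: [bravo, delta, foxtrot, juliet, hotel]
i=0: L=bravo R=bravo -> agree -> bravo
i=1: L=delta R=delta -> agree -> delta
i=2: L=foxtrot R=foxtrot -> agree -> foxtrot
i=3: L=hotel, R=juliet=BASE -> take LEFT -> hotel
i=4: BASE=india L=kilo R=hotel all differ -> CONFLICT
Index 1 -> delta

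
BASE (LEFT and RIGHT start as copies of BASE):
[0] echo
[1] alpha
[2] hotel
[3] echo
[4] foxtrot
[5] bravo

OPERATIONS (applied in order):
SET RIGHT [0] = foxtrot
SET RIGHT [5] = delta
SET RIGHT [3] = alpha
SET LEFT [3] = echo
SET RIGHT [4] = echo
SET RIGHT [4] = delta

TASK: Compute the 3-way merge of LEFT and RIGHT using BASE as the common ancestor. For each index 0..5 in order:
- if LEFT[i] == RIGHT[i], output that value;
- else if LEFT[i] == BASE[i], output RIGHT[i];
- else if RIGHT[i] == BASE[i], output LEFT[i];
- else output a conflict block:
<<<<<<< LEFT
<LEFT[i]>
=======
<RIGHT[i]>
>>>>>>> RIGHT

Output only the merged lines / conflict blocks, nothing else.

Answer: foxtrot
alpha
hotel
alpha
delta
delta

Derivation:
Final LEFT:  [echo, alpha, hotel, echo, foxtrot, bravo]
Final RIGHT: [foxtrot, alpha, hotel, alpha, delta, delta]
i=0: L=echo=BASE, R=foxtrot -> take RIGHT -> foxtrot
i=1: L=alpha R=alpha -> agree -> alpha
i=2: L=hotel R=hotel -> agree -> hotel
i=3: L=echo=BASE, R=alpha -> take RIGHT -> alpha
i=4: L=foxtrot=BASE, R=delta -> take RIGHT -> delta
i=5: L=bravo=BASE, R=delta -> take RIGHT -> delta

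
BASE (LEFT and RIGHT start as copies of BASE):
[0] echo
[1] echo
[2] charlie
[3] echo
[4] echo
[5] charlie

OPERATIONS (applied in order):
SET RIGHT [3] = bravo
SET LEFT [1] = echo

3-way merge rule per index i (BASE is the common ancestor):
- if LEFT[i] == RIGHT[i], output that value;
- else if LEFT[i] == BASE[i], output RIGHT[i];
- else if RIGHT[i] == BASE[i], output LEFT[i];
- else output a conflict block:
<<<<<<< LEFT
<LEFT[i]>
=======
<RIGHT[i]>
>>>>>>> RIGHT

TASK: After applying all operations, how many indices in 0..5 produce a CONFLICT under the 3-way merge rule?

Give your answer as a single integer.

Answer: 0

Derivation:
Final LEFT:  [echo, echo, charlie, echo, echo, charlie]
Final RIGHT: [echo, echo, charlie, bravo, echo, charlie]
i=0: L=echo R=echo -> agree -> echo
i=1: L=echo R=echo -> agree -> echo
i=2: L=charlie R=charlie -> agree -> charlie
i=3: L=echo=BASE, R=bravo -> take RIGHT -> bravo
i=4: L=echo R=echo -> agree -> echo
i=5: L=charlie R=charlie -> agree -> charlie
Conflict count: 0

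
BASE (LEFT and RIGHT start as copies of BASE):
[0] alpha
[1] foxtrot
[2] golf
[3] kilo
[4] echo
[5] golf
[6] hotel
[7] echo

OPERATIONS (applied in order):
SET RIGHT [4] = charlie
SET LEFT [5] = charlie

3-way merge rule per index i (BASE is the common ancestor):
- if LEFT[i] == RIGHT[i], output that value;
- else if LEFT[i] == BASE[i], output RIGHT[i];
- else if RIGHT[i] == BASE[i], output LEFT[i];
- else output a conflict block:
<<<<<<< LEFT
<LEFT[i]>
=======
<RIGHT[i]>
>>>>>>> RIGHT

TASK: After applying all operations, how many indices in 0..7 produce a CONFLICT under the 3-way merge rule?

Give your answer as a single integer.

Answer: 0

Derivation:
Final LEFT:  [alpha, foxtrot, golf, kilo, echo, charlie, hotel, echo]
Final RIGHT: [alpha, foxtrot, golf, kilo, charlie, golf, hotel, echo]
i=0: L=alpha R=alpha -> agree -> alpha
i=1: L=foxtrot R=foxtrot -> agree -> foxtrot
i=2: L=golf R=golf -> agree -> golf
i=3: L=kilo R=kilo -> agree -> kilo
i=4: L=echo=BASE, R=charlie -> take RIGHT -> charlie
i=5: L=charlie, R=golf=BASE -> take LEFT -> charlie
i=6: L=hotel R=hotel -> agree -> hotel
i=7: L=echo R=echo -> agree -> echo
Conflict count: 0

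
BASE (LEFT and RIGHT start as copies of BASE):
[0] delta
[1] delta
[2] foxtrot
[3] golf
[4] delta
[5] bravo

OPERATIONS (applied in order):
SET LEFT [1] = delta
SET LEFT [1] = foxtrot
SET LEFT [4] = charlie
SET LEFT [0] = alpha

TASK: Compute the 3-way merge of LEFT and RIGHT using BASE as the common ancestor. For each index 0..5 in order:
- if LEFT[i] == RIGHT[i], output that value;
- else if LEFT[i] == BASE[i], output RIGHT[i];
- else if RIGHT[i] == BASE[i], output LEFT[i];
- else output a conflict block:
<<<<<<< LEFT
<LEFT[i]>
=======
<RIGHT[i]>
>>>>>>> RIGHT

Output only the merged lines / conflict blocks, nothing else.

Answer: alpha
foxtrot
foxtrot
golf
charlie
bravo

Derivation:
Final LEFT:  [alpha, foxtrot, foxtrot, golf, charlie, bravo]
Final RIGHT: [delta, delta, foxtrot, golf, delta, bravo]
i=0: L=alpha, R=delta=BASE -> take LEFT -> alpha
i=1: L=foxtrot, R=delta=BASE -> take LEFT -> foxtrot
i=2: L=foxtrot R=foxtrot -> agree -> foxtrot
i=3: L=golf R=golf -> agree -> golf
i=4: L=charlie, R=delta=BASE -> take LEFT -> charlie
i=5: L=bravo R=bravo -> agree -> bravo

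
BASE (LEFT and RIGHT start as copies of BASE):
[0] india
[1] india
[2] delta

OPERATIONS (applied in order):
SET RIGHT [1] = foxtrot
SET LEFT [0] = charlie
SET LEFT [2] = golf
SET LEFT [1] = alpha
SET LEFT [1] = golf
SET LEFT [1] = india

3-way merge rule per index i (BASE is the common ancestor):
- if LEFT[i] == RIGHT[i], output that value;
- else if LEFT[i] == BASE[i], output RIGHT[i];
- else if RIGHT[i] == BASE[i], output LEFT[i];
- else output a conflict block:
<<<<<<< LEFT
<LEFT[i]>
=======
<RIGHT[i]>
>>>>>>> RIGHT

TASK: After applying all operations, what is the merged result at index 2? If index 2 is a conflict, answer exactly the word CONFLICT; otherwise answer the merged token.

Answer: golf

Derivation:
Final LEFT:  [charlie, india, golf]
Final RIGHT: [india, foxtrot, delta]
i=0: L=charlie, R=india=BASE -> take LEFT -> charlie
i=1: L=india=BASE, R=foxtrot -> take RIGHT -> foxtrot
i=2: L=golf, R=delta=BASE -> take LEFT -> golf
Index 2 -> golf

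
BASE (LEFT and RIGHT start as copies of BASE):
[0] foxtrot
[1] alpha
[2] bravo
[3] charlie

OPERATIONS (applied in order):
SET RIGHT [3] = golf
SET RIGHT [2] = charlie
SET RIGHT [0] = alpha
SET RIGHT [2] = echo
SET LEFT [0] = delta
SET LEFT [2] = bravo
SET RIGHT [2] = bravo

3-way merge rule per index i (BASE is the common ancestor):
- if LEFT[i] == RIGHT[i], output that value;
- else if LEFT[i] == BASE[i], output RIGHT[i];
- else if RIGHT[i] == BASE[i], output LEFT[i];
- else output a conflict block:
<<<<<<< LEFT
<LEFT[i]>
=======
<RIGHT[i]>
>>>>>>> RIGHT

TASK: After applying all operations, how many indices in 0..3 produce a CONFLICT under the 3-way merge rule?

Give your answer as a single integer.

Answer: 1

Derivation:
Final LEFT:  [delta, alpha, bravo, charlie]
Final RIGHT: [alpha, alpha, bravo, golf]
i=0: BASE=foxtrot L=delta R=alpha all differ -> CONFLICT
i=1: L=alpha R=alpha -> agree -> alpha
i=2: L=bravo R=bravo -> agree -> bravo
i=3: L=charlie=BASE, R=golf -> take RIGHT -> golf
Conflict count: 1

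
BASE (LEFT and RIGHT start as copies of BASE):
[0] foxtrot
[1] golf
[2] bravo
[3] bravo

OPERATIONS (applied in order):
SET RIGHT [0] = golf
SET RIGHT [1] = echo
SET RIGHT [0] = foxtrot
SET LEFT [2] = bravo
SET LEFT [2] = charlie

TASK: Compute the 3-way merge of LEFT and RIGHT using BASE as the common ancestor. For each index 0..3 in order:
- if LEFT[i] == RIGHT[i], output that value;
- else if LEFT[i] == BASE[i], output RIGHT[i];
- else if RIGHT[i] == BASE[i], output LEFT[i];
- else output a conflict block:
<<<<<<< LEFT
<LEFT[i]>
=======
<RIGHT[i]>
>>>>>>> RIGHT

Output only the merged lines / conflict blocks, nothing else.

Answer: foxtrot
echo
charlie
bravo

Derivation:
Final LEFT:  [foxtrot, golf, charlie, bravo]
Final RIGHT: [foxtrot, echo, bravo, bravo]
i=0: L=foxtrot R=foxtrot -> agree -> foxtrot
i=1: L=golf=BASE, R=echo -> take RIGHT -> echo
i=2: L=charlie, R=bravo=BASE -> take LEFT -> charlie
i=3: L=bravo R=bravo -> agree -> bravo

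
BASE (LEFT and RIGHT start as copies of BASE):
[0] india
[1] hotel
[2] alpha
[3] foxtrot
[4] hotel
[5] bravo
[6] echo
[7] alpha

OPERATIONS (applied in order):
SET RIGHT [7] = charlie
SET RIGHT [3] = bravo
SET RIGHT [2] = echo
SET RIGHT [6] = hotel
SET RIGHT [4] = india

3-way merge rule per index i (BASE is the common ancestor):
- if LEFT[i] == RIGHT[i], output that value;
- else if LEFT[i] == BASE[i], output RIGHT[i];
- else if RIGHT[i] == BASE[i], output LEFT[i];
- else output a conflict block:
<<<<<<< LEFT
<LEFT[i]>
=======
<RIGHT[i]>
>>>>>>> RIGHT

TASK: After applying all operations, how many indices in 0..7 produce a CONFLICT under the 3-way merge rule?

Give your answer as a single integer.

Answer: 0

Derivation:
Final LEFT:  [india, hotel, alpha, foxtrot, hotel, bravo, echo, alpha]
Final RIGHT: [india, hotel, echo, bravo, india, bravo, hotel, charlie]
i=0: L=india R=india -> agree -> india
i=1: L=hotel R=hotel -> agree -> hotel
i=2: L=alpha=BASE, R=echo -> take RIGHT -> echo
i=3: L=foxtrot=BASE, R=bravo -> take RIGHT -> bravo
i=4: L=hotel=BASE, R=india -> take RIGHT -> india
i=5: L=bravo R=bravo -> agree -> bravo
i=6: L=echo=BASE, R=hotel -> take RIGHT -> hotel
i=7: L=alpha=BASE, R=charlie -> take RIGHT -> charlie
Conflict count: 0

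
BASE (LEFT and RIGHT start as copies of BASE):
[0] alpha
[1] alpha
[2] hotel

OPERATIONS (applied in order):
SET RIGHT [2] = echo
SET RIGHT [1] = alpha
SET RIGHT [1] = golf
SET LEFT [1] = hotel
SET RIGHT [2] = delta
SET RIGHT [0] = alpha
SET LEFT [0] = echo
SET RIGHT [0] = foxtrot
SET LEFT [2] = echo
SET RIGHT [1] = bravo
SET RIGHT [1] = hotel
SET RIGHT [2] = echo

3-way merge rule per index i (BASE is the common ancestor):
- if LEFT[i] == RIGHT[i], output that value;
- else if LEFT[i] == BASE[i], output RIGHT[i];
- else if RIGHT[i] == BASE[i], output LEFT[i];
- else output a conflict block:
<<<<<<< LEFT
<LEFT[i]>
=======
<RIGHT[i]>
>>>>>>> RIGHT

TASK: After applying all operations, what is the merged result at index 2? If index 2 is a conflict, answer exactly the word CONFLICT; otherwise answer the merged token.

Final LEFT:  [echo, hotel, echo]
Final RIGHT: [foxtrot, hotel, echo]
i=0: BASE=alpha L=echo R=foxtrot all differ -> CONFLICT
i=1: L=hotel R=hotel -> agree -> hotel
i=2: L=echo R=echo -> agree -> echo
Index 2 -> echo

Answer: echo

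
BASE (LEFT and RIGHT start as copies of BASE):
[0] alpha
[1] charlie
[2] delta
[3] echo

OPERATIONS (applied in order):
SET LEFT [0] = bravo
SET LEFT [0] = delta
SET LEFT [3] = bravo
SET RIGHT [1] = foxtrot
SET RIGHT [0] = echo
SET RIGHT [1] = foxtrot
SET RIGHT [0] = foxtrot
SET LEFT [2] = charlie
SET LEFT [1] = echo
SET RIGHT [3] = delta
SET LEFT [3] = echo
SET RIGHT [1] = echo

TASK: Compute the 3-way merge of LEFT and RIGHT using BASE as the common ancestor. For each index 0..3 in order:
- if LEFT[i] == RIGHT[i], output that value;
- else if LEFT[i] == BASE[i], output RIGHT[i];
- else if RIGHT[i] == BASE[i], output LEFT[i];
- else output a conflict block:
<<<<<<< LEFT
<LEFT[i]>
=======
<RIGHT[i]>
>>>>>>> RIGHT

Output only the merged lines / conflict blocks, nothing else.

Final LEFT:  [delta, echo, charlie, echo]
Final RIGHT: [foxtrot, echo, delta, delta]
i=0: BASE=alpha L=delta R=foxtrot all differ -> CONFLICT
i=1: L=echo R=echo -> agree -> echo
i=2: L=charlie, R=delta=BASE -> take LEFT -> charlie
i=3: L=echo=BASE, R=delta -> take RIGHT -> delta

Answer: <<<<<<< LEFT
delta
=======
foxtrot
>>>>>>> RIGHT
echo
charlie
delta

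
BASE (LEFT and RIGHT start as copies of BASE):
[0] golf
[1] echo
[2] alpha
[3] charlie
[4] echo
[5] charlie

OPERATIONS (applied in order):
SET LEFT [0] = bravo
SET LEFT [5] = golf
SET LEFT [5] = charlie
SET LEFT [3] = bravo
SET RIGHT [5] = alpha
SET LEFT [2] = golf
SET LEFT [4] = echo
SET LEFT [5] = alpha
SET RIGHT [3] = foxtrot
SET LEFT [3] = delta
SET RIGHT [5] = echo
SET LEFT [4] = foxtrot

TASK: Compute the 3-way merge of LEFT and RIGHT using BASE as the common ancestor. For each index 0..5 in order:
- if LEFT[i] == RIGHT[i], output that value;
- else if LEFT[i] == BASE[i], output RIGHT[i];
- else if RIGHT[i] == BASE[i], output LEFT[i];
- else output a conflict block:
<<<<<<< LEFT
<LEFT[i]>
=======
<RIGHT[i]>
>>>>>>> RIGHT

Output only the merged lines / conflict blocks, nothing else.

Answer: bravo
echo
golf
<<<<<<< LEFT
delta
=======
foxtrot
>>>>>>> RIGHT
foxtrot
<<<<<<< LEFT
alpha
=======
echo
>>>>>>> RIGHT

Derivation:
Final LEFT:  [bravo, echo, golf, delta, foxtrot, alpha]
Final RIGHT: [golf, echo, alpha, foxtrot, echo, echo]
i=0: L=bravo, R=golf=BASE -> take LEFT -> bravo
i=1: L=echo R=echo -> agree -> echo
i=2: L=golf, R=alpha=BASE -> take LEFT -> golf
i=3: BASE=charlie L=delta R=foxtrot all differ -> CONFLICT
i=4: L=foxtrot, R=echo=BASE -> take LEFT -> foxtrot
i=5: BASE=charlie L=alpha R=echo all differ -> CONFLICT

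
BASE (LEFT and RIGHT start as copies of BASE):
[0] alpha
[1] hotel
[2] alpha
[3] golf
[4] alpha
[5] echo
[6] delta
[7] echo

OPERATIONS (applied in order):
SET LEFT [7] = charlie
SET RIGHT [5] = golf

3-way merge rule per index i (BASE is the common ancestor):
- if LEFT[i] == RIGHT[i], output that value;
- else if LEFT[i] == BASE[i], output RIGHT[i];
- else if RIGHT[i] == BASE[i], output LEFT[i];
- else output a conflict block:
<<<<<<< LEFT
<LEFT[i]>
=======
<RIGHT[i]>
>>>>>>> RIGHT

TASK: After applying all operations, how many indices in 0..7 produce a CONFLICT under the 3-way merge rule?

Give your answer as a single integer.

Final LEFT:  [alpha, hotel, alpha, golf, alpha, echo, delta, charlie]
Final RIGHT: [alpha, hotel, alpha, golf, alpha, golf, delta, echo]
i=0: L=alpha R=alpha -> agree -> alpha
i=1: L=hotel R=hotel -> agree -> hotel
i=2: L=alpha R=alpha -> agree -> alpha
i=3: L=golf R=golf -> agree -> golf
i=4: L=alpha R=alpha -> agree -> alpha
i=5: L=echo=BASE, R=golf -> take RIGHT -> golf
i=6: L=delta R=delta -> agree -> delta
i=7: L=charlie, R=echo=BASE -> take LEFT -> charlie
Conflict count: 0

Answer: 0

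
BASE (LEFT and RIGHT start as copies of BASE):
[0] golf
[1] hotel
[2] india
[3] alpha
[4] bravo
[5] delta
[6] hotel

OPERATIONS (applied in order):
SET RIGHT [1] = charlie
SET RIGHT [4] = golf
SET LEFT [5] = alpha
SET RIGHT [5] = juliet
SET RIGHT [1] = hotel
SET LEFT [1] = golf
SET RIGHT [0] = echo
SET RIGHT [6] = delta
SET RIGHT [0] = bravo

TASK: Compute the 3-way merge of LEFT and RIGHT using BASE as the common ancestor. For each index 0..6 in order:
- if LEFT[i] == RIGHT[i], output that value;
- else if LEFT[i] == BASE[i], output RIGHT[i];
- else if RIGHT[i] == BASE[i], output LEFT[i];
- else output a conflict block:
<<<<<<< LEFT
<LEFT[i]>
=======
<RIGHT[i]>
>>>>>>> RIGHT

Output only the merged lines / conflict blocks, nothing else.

Final LEFT:  [golf, golf, india, alpha, bravo, alpha, hotel]
Final RIGHT: [bravo, hotel, india, alpha, golf, juliet, delta]
i=0: L=golf=BASE, R=bravo -> take RIGHT -> bravo
i=1: L=golf, R=hotel=BASE -> take LEFT -> golf
i=2: L=india R=india -> agree -> india
i=3: L=alpha R=alpha -> agree -> alpha
i=4: L=bravo=BASE, R=golf -> take RIGHT -> golf
i=5: BASE=delta L=alpha R=juliet all differ -> CONFLICT
i=6: L=hotel=BASE, R=delta -> take RIGHT -> delta

Answer: bravo
golf
india
alpha
golf
<<<<<<< LEFT
alpha
=======
juliet
>>>>>>> RIGHT
delta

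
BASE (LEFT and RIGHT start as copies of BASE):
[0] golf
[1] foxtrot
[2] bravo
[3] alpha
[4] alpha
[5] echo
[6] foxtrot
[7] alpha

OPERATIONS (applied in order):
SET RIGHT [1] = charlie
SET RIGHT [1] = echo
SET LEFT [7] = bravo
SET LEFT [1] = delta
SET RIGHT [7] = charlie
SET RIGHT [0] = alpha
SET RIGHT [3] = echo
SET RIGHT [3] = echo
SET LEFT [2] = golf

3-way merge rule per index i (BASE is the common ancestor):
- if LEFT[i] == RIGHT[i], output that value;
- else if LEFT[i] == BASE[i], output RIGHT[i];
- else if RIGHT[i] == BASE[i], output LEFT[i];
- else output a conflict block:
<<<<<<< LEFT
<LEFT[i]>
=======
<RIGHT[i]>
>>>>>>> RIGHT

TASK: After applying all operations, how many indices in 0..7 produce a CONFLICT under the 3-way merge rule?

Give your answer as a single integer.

Final LEFT:  [golf, delta, golf, alpha, alpha, echo, foxtrot, bravo]
Final RIGHT: [alpha, echo, bravo, echo, alpha, echo, foxtrot, charlie]
i=0: L=golf=BASE, R=alpha -> take RIGHT -> alpha
i=1: BASE=foxtrot L=delta R=echo all differ -> CONFLICT
i=2: L=golf, R=bravo=BASE -> take LEFT -> golf
i=3: L=alpha=BASE, R=echo -> take RIGHT -> echo
i=4: L=alpha R=alpha -> agree -> alpha
i=5: L=echo R=echo -> agree -> echo
i=6: L=foxtrot R=foxtrot -> agree -> foxtrot
i=7: BASE=alpha L=bravo R=charlie all differ -> CONFLICT
Conflict count: 2

Answer: 2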